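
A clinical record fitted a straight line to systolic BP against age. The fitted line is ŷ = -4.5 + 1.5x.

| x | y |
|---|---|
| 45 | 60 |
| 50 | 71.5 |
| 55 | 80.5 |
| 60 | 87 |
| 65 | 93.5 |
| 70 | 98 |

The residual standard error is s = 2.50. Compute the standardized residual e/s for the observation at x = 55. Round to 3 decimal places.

1.000

ŷ = -4.5 + 1.5·55 = 78
e = 80.5 − 78 = 2.5
e/s = 2.5 / 2.50 = 1.000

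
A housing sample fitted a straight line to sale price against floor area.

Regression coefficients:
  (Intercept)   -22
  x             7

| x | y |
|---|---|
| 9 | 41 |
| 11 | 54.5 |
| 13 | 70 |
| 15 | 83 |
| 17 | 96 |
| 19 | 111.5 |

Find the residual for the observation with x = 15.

e = 0

ŷ = -22 + 7·15 = 83
e = 83 − 83 = 0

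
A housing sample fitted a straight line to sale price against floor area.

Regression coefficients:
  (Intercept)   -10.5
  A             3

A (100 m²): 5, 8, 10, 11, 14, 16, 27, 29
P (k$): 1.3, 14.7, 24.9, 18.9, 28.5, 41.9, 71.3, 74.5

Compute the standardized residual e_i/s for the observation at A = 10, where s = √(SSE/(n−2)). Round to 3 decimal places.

1.420

A=5: P̂ = -10.5 + 3·5 = 4.5; e = 1.3 − 4.5 = -3.2
A=8: P̂ = -10.5 + 3·8 = 13.5; e = 14.7 − 13.5 = 1.2
A=10: P̂ = -10.5 + 3·10 = 19.5; e = 24.9 − 19.5 = 5.4
A=11: P̂ = -10.5 + 3·11 = 22.5; e = 18.9 − 22.5 = -3.6
A=14: P̂ = -10.5 + 3·14 = 31.5; e = 28.5 − 31.5 = -3
A=16: P̂ = -10.5 + 3·16 = 37.5; e = 41.9 − 37.5 = 4.4
A=27: P̂ = -10.5 + 3·27 = 70.5; e = 71.3 − 70.5 = 0.8
A=29: P̂ = -10.5 + 3·29 = 76.5; e = 74.5 − 76.5 = -2
SSE = 10.24 + 1.44 + 29.16 + 12.96 + 9 + 19.36 + 0.64 + 4 = 86.8
s = √(86.8/6) = 3.80351
e/s = 5.4 / 3.80351 = 1.420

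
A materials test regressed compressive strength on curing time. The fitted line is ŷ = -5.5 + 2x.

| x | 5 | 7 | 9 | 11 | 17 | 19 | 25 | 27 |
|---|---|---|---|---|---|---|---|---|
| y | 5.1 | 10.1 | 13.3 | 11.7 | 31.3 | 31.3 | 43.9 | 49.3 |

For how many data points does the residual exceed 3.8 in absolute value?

x=5: ŷ = -5.5 + 2·5 = 4.5; r = 5.1 − 4.5 = 0.6
x=7: ŷ = -5.5 + 2·7 = 8.5; r = 10.1 − 8.5 = 1.6
x=9: ŷ = -5.5 + 2·9 = 12.5; r = 13.3 − 12.5 = 0.8
x=11: ŷ = -5.5 + 2·11 = 16.5; r = 11.7 − 16.5 = -4.8
x=17: ŷ = -5.5 + 2·17 = 28.5; r = 31.3 − 28.5 = 2.8
x=19: ŷ = -5.5 + 2·19 = 32.5; r = 31.3 − 32.5 = -1.2
x=25: ŷ = -5.5 + 2·25 = 44.5; r = 43.9 − 44.5 = -0.6
x=27: ŷ = -5.5 + 2·27 = 48.5; r = 49.3 − 48.5 = 0.8
|r| > 3.8: x=11 (|r|=4.8) → 1

1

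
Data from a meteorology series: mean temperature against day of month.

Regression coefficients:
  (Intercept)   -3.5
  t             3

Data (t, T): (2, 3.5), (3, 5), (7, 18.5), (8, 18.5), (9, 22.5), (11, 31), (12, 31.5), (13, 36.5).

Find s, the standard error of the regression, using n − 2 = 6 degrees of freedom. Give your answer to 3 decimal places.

t=2: ŷ = -3.5 + 3·2 = 2.5; e = 3.5 − 2.5 = 1
t=3: ŷ = -3.5 + 3·3 = 5.5; e = 5 − 5.5 = -0.5
t=7: ŷ = -3.5 + 3·7 = 17.5; e = 18.5 − 17.5 = 1
t=8: ŷ = -3.5 + 3·8 = 20.5; e = 18.5 − 20.5 = -2
t=9: ŷ = -3.5 + 3·9 = 23.5; e = 22.5 − 23.5 = -1
t=11: ŷ = -3.5 + 3·11 = 29.5; e = 31 − 29.5 = 1.5
t=12: ŷ = -3.5 + 3·12 = 32.5; e = 31.5 − 32.5 = -1
t=13: ŷ = -3.5 + 3·13 = 35.5; e = 36.5 − 35.5 = 1
SSE = 1 + 0.25 + 1 + 4 + 1 + 2.25 + 1 + 1 = 11.5
s = √(11.5/6) = √1.91667 ≈ 1.384

s = 1.384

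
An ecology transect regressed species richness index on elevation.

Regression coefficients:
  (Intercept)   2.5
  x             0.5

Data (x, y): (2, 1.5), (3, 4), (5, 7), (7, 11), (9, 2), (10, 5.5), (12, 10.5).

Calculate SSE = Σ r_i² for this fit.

SSE = 66

x=2: ŷ = 2.5 + 0.5·2 = 3.5; r = 1.5 − 3.5 = -2
x=3: ŷ = 2.5 + 0.5·3 = 4; r = 4 − 4 = 0
x=5: ŷ = 2.5 + 0.5·5 = 5; r = 7 − 5 = 2
x=7: ŷ = 2.5 + 0.5·7 = 6; r = 11 − 6 = 5
x=9: ŷ = 2.5 + 0.5·9 = 7; r = 2 − 7 = -5
x=10: ŷ = 2.5 + 0.5·10 = 7.5; r = 5.5 − 7.5 = -2
x=12: ŷ = 2.5 + 0.5·12 = 8.5; r = 10.5 − 8.5 = 2
SSE = 4 + 0 + 4 + 25 + 25 + 4 + 4 = 66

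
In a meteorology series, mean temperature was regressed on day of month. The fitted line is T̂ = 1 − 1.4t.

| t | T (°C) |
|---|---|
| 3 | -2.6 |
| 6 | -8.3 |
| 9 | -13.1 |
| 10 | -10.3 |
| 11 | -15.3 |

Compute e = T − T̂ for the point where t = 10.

T̂ = 1 − 1.4·10 = -13
e = -10.3 − (-13) = 2.7

e = 2.7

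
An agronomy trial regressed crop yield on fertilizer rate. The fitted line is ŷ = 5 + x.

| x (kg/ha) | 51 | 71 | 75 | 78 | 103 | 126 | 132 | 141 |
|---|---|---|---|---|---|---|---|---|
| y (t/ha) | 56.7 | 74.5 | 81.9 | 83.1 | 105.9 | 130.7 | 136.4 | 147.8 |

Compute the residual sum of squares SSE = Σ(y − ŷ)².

x=51: ŷ = 5 + 51 = 56; r = 56.7 − 56 = 0.7
x=71: ŷ = 5 + 71 = 76; r = 74.5 − 76 = -1.5
x=75: ŷ = 5 + 75 = 80; r = 81.9 − 80 = 1.9
x=78: ŷ = 5 + 78 = 83; r = 83.1 − 83 = 0.1
x=103: ŷ = 5 + 103 = 108; r = 105.9 − 108 = -2.1
x=126: ŷ = 5 + 126 = 131; r = 130.7 − 131 = -0.3
x=132: ŷ = 5 + 132 = 137; r = 136.4 − 137 = -0.6
x=141: ŷ = 5 + 141 = 146; r = 147.8 − 146 = 1.8
SSE = 0.49 + 2.25 + 3.61 + 0.01 + 4.41 + 0.09 + 0.36 + 3.24 = 14.46

SSE = 14.46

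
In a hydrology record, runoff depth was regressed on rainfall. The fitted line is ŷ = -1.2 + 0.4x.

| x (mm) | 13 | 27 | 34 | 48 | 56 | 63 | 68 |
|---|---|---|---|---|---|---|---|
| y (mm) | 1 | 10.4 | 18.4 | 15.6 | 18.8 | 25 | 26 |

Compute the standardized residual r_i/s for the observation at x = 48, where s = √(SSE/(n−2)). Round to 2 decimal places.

x=13: ŷ = -1.2 + 0.4·13 = 4; r = 1 − 4 = -3
x=27: ŷ = -1.2 + 0.4·27 = 9.6; r = 10.4 − 9.6 = 0.8
x=34: ŷ = -1.2 + 0.4·34 = 12.4; r = 18.4 − 12.4 = 6
x=48: ŷ = -1.2 + 0.4·48 = 18; r = 15.6 − 18 = -2.4
x=56: ŷ = -1.2 + 0.4·56 = 21.2; r = 18.8 − 21.2 = -2.4
x=63: ŷ = -1.2 + 0.4·63 = 24; r = 25 − 24 = 1
x=68: ŷ = -1.2 + 0.4·68 = 26; r = 26 − 26 = 0
SSE = 9 + 0.64 + 36 + 5.76 + 5.76 + 1 + 0 = 58.16
s = √(58.16/5) = 3.41057
r/s = -2.4 / 3.41057 = -0.70

-0.70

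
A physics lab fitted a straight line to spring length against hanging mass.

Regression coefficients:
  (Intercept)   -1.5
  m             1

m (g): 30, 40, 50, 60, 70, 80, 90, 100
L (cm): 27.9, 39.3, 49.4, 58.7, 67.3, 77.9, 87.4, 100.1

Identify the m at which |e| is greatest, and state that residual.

m = 100, e = 1.6

m=30: ŷ = -1.5 + 30 = 28.5; e = 27.9 − 28.5 = -0.6
m=40: ŷ = -1.5 + 40 = 38.5; e = 39.3 − 38.5 = 0.8
m=50: ŷ = -1.5 + 50 = 48.5; e = 49.4 − 48.5 = 0.9
m=60: ŷ = -1.5 + 60 = 58.5; e = 58.7 − 58.5 = 0.2
m=70: ŷ = -1.5 + 70 = 68.5; e = 67.3 − 68.5 = -1.2
m=80: ŷ = -1.5 + 80 = 78.5; e = 77.9 − 78.5 = -0.6
m=90: ŷ = -1.5 + 90 = 88.5; e = 87.4 − 88.5 = -1.1
m=100: ŷ = -1.5 + 100 = 98.5; e = 100.1 − 98.5 = 1.6
Largest |e| is 1.6 at m = 100, residual 1.6.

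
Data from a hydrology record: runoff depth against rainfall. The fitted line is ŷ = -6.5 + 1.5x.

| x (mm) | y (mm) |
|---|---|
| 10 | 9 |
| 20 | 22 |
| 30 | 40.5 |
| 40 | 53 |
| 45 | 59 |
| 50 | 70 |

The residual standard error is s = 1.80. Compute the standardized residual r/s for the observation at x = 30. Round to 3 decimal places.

1.111

ŷ = -6.5 + 1.5·30 = 38.5
r = 40.5 − 38.5 = 2
r/s = 2 / 1.80 = 1.111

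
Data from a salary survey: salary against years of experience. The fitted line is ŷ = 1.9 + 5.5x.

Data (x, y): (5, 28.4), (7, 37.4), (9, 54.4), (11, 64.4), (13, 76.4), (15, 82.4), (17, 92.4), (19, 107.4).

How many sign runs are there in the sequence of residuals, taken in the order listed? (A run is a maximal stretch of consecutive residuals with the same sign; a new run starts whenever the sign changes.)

x=5: ŷ = 1.9 + 5.5·5 = 29.4; e = 28.4 − 29.4 = -1
x=7: ŷ = 1.9 + 5.5·7 = 40.4; e = 37.4 − 40.4 = -3
x=9: ŷ = 1.9 + 5.5·9 = 51.4; e = 54.4 − 51.4 = 3
x=11: ŷ = 1.9 + 5.5·11 = 62.4; e = 64.4 − 62.4 = 2
x=13: ŷ = 1.9 + 5.5·13 = 73.4; e = 76.4 − 73.4 = 3
x=15: ŷ = 1.9 + 5.5·15 = 84.4; e = 82.4 − 84.4 = -2
x=17: ŷ = 1.9 + 5.5·17 = 95.4; e = 92.4 − 95.4 = -3
x=19: ŷ = 1.9 + 5.5·19 = 106.4; e = 107.4 − 106.4 = 1
Signs: − − + + + − − +
Runs: −×2, +×3, −×2, +×1 → 4

4 runs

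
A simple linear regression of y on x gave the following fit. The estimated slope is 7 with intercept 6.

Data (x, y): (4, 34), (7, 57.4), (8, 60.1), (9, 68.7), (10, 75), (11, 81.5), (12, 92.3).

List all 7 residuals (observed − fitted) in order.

x=4: ŷ = 6 + 7·4 = 34; r = 34 − 34 = 0
x=7: ŷ = 6 + 7·7 = 55; r = 57.4 − 55 = 2.4
x=8: ŷ = 6 + 7·8 = 62; r = 60.1 − 62 = -1.9
x=9: ŷ = 6 + 7·9 = 69; r = 68.7 − 69 = -0.3
x=10: ŷ = 6 + 7·10 = 76; r = 75 − 76 = -1
x=11: ŷ = 6 + 7·11 = 83; r = 81.5 − 83 = -1.5
x=12: ŷ = 6 + 7·12 = 90; r = 92.3 − 90 = 2.3

0, 2.4, -1.9, -0.3, -1, -1.5, 2.3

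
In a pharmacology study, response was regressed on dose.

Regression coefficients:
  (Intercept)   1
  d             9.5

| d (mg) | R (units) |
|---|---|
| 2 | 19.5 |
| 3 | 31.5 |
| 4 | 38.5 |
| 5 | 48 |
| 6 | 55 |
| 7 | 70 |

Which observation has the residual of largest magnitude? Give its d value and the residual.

d = 6, e = -3

d=2: R̂ = 1 + 9.5·2 = 20; e = 19.5 − 20 = -0.5
d=3: R̂ = 1 + 9.5·3 = 29.5; e = 31.5 − 29.5 = 2
d=4: R̂ = 1 + 9.5·4 = 39; e = 38.5 − 39 = -0.5
d=5: R̂ = 1 + 9.5·5 = 48.5; e = 48 − 48.5 = -0.5
d=6: R̂ = 1 + 9.5·6 = 58; e = 55 − 58 = -3
d=7: R̂ = 1 + 9.5·7 = 67.5; e = 70 − 67.5 = 2.5
Largest |e| is 3 at d = 6, residual -3.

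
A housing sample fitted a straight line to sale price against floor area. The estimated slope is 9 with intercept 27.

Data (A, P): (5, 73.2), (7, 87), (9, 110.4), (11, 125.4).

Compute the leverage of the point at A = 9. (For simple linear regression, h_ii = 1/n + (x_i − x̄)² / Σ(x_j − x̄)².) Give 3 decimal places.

h = 0.300

Ā = (5 + 7 + 9 + 11)/4 = 8
Σ(A − Ā)² = 9 + 1 + 1 + 9 = 20
h = 1/4 + (1)²/20 = 0.25 + 0.05 = 0.300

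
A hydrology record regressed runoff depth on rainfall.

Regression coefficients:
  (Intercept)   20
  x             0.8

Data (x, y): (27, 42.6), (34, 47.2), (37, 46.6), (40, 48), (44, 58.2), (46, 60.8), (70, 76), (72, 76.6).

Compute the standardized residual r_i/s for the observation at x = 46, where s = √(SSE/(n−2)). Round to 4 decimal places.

1.3587

x=27: ŷ = 20 + 0.8·27 = 41.6; r = 42.6 − 41.6 = 1
x=34: ŷ = 20 + 0.8·34 = 47.2; r = 47.2 − 47.2 = 0
x=37: ŷ = 20 + 0.8·37 = 49.6; r = 46.6 − 49.6 = -3
x=40: ŷ = 20 + 0.8·40 = 52; r = 48 − 52 = -4
x=44: ŷ = 20 + 0.8·44 = 55.2; r = 58.2 − 55.2 = 3
x=46: ŷ = 20 + 0.8·46 = 56.8; r = 60.8 − 56.8 = 4
x=70: ŷ = 20 + 0.8·70 = 76; r = 76 − 76 = 0
x=72: ŷ = 20 + 0.8·72 = 77.6; r = 76.6 − 77.6 = -1
SSE = 1 + 0 + 9 + 16 + 9 + 16 + 0 + 1 = 52
s = √(52/6) = 2.94392
r/s = 4 / 2.94392 = 1.3587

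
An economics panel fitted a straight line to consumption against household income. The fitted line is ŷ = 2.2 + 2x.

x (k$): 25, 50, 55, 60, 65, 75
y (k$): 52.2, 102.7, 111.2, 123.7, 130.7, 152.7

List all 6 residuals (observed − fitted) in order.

0, 0.5, -1, 1.5, -1.5, 0.5

x=25: ŷ = 2.2 + 2·25 = 52.2; r = 52.2 − 52.2 = 0
x=50: ŷ = 2.2 + 2·50 = 102.2; r = 102.7 − 102.2 = 0.5
x=55: ŷ = 2.2 + 2·55 = 112.2; r = 111.2 − 112.2 = -1
x=60: ŷ = 2.2 + 2·60 = 122.2; r = 123.7 − 122.2 = 1.5
x=65: ŷ = 2.2 + 2·65 = 132.2; r = 130.7 − 132.2 = -1.5
x=75: ŷ = 2.2 + 2·75 = 152.2; r = 152.7 − 152.2 = 0.5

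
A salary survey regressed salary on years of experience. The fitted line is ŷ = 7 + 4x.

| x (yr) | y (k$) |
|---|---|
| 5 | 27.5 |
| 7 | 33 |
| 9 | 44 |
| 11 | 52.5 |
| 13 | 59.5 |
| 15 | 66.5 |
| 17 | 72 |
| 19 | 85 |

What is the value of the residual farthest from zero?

r = -3

x=5: ŷ = 7 + 4·5 = 27; r = 27.5 − 27 = 0.5
x=7: ŷ = 7 + 4·7 = 35; r = 33 − 35 = -2
x=9: ŷ = 7 + 4·9 = 43; r = 44 − 43 = 1
x=11: ŷ = 7 + 4·11 = 51; r = 52.5 − 51 = 1.5
x=13: ŷ = 7 + 4·13 = 59; r = 59.5 − 59 = 0.5
x=15: ŷ = 7 + 4·15 = 67; r = 66.5 − 67 = -0.5
x=17: ŷ = 7 + 4·17 = 75; r = 72 − 75 = -3
x=19: ŷ = 7 + 4·19 = 83; r = 85 − 83 = 2
Largest |r| is 3 at x = 17, residual -3.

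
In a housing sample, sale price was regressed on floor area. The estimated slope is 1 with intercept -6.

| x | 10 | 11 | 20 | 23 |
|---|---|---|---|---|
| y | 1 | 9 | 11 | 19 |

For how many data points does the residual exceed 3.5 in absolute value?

x=10: ŷ = -6 + 10 = 4; r = 1 − 4 = -3
x=11: ŷ = -6 + 11 = 5; r = 9 − 5 = 4
x=20: ŷ = -6 + 20 = 14; r = 11 − 14 = -3
x=23: ŷ = -6 + 23 = 17; r = 19 − 17 = 2
|r| > 3.5: x=11 (|r|=4) → 1

1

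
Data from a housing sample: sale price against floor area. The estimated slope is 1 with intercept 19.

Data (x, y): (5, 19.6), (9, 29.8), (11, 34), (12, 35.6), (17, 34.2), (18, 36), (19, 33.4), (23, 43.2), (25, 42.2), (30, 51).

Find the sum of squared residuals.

x=5: ŷ = 19 + 5 = 24; e = 19.6 − 24 = -4.4
x=9: ŷ = 19 + 9 = 28; e = 29.8 − 28 = 1.8
x=11: ŷ = 19 + 11 = 30; e = 34 − 30 = 4
x=12: ŷ = 19 + 12 = 31; e = 35.6 − 31 = 4.6
x=17: ŷ = 19 + 17 = 36; e = 34.2 − 36 = -1.8
x=18: ŷ = 19 + 18 = 37; e = 36 − 37 = -1
x=19: ŷ = 19 + 19 = 38; e = 33.4 − 38 = -4.6
x=23: ŷ = 19 + 23 = 42; e = 43.2 − 42 = 1.2
x=25: ŷ = 19 + 25 = 44; e = 42.2 − 44 = -1.8
x=30: ŷ = 19 + 30 = 49; e = 51 − 49 = 2
SSE = 19.36 + 3.24 + 16 + 21.16 + 3.24 + 1 + 21.16 + 1.44 + 3.24 + 4 = 93.84

SSE = 93.84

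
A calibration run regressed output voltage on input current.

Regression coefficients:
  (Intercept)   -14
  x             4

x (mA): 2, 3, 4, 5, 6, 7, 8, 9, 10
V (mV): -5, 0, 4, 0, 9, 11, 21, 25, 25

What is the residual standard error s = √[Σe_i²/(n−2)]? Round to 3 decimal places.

s = 3.251

x=2: V̂ = -14 + 4·2 = -6; e = -5 − (-6) = 1
x=3: V̂ = -14 + 4·3 = -2; e = 0 − (-2) = 2
x=4: V̂ = -14 + 4·4 = 2; e = 4 − 2 = 2
x=5: V̂ = -14 + 4·5 = 6; e = 0 − 6 = -6
x=6: V̂ = -14 + 4·6 = 10; e = 9 − 10 = -1
x=7: V̂ = -14 + 4·7 = 14; e = 11 − 14 = -3
x=8: V̂ = -14 + 4·8 = 18; e = 21 − 18 = 3
x=9: V̂ = -14 + 4·9 = 22; e = 25 − 22 = 3
x=10: V̂ = -14 + 4·10 = 26; e = 25 − 26 = -1
SSE = 1 + 4 + 4 + 36 + 1 + 9 + 9 + 9 + 1 = 74
s = √(74/7) = √10.5714 ≈ 3.251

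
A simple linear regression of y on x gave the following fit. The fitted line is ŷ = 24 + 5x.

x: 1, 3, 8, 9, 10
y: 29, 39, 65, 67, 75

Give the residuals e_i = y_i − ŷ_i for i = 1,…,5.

x=1: ŷ = 24 + 5·1 = 29; e = 29 − 29 = 0
x=3: ŷ = 24 + 5·3 = 39; e = 39 − 39 = 0
x=8: ŷ = 24 + 5·8 = 64; e = 65 − 64 = 1
x=9: ŷ = 24 + 5·9 = 69; e = 67 − 69 = -2
x=10: ŷ = 24 + 5·10 = 74; e = 75 − 74 = 1

0, 0, 1, -2, 1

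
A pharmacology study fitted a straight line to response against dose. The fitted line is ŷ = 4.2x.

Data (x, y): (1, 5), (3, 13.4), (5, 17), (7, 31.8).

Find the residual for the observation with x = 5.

ŷ = 4.2·5 = 21
e = 17 − 21 = -4

e = -4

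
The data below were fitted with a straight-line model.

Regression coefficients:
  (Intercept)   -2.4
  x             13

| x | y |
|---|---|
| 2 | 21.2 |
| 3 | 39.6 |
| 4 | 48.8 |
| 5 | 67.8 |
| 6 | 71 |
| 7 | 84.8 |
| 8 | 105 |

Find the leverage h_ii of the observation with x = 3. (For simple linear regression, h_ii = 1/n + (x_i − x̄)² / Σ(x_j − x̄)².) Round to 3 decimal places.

h = 0.286

x̄ = (2 + 3 + 4 + 5 + 6 + 7 + 8)/7 = 5
Σ(x − x̄)² = 9 + 4 + 1 + 0 + 1 + 4 + 9 = 28
h = 1/7 + (-2)²/28 = 0.142857 + 0.142857 = 0.286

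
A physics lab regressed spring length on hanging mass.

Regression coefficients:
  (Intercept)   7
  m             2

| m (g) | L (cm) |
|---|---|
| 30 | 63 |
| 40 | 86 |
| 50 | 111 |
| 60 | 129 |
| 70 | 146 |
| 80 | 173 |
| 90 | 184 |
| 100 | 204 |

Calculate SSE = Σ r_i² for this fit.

SSE = 92

m=30: L̂ = 7 + 2·30 = 67; r = 63 − 67 = -4
m=40: L̂ = 7 + 2·40 = 87; r = 86 − 87 = -1
m=50: L̂ = 7 + 2·50 = 107; r = 111 − 107 = 4
m=60: L̂ = 7 + 2·60 = 127; r = 129 − 127 = 2
m=70: L̂ = 7 + 2·70 = 147; r = 146 − 147 = -1
m=80: L̂ = 7 + 2·80 = 167; r = 173 − 167 = 6
m=90: L̂ = 7 + 2·90 = 187; r = 184 − 187 = -3
m=100: L̂ = 7 + 2·100 = 207; r = 204 − 207 = -3
SSE = 16 + 1 + 16 + 4 + 1 + 36 + 9 + 9 = 92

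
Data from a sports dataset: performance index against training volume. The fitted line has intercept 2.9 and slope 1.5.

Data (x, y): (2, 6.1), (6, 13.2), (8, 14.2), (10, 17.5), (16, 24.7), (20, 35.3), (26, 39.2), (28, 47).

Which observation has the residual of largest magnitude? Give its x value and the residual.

x=2: ŷ = 2.9 + 1.5·2 = 5.9; e = 6.1 − 5.9 = 0.2
x=6: ŷ = 2.9 + 1.5·6 = 11.9; e = 13.2 − 11.9 = 1.3
x=8: ŷ = 2.9 + 1.5·8 = 14.9; e = 14.2 − 14.9 = -0.7
x=10: ŷ = 2.9 + 1.5·10 = 17.9; e = 17.5 − 17.9 = -0.4
x=16: ŷ = 2.9 + 1.5·16 = 26.9; e = 24.7 − 26.9 = -2.2
x=20: ŷ = 2.9 + 1.5·20 = 32.9; e = 35.3 − 32.9 = 2.4
x=26: ŷ = 2.9 + 1.5·26 = 41.9; e = 39.2 − 41.9 = -2.7
x=28: ŷ = 2.9 + 1.5·28 = 44.9; e = 47 − 44.9 = 2.1
Largest |e| is 2.7 at x = 26, residual -2.7.

x = 26, e = -2.7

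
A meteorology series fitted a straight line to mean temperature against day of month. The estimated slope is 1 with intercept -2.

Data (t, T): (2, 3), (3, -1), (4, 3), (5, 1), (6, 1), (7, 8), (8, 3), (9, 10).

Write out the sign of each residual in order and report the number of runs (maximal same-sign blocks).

7 runs

t=2: T̂ = -2 + 2 = 0; r = 3 − 0 = 3
t=3: T̂ = -2 + 3 = 1; r = -1 − 1 = -2
t=4: T̂ = -2 + 4 = 2; r = 3 − 2 = 1
t=5: T̂ = -2 + 5 = 3; r = 1 − 3 = -2
t=6: T̂ = -2 + 6 = 4; r = 1 − 4 = -3
t=7: T̂ = -2 + 7 = 5; r = 8 − 5 = 3
t=8: T̂ = -2 + 8 = 6; r = 3 − 6 = -3
t=9: T̂ = -2 + 9 = 7; r = 10 − 7 = 3
Signs: + − + − − + − +
Runs: +×1, −×1, +×1, −×2, +×1, −×1, +×1 → 7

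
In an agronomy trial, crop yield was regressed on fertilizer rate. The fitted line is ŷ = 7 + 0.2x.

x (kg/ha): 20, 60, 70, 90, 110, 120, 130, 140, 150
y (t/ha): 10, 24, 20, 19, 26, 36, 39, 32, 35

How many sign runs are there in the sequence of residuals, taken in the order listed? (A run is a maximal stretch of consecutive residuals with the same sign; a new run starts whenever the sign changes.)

5 runs

x=20: ŷ = 7 + 0.2·20 = 11; r = 10 − 11 = -1
x=60: ŷ = 7 + 0.2·60 = 19; r = 24 − 19 = 5
x=70: ŷ = 7 + 0.2·70 = 21; r = 20 − 21 = -1
x=90: ŷ = 7 + 0.2·90 = 25; r = 19 − 25 = -6
x=110: ŷ = 7 + 0.2·110 = 29; r = 26 − 29 = -3
x=120: ŷ = 7 + 0.2·120 = 31; r = 36 − 31 = 5
x=130: ŷ = 7 + 0.2·130 = 33; r = 39 − 33 = 6
x=140: ŷ = 7 + 0.2·140 = 35; r = 32 − 35 = -3
x=150: ŷ = 7 + 0.2·150 = 37; r = 35 − 37 = -2
Signs: − + − − − + + − −
Runs: −×1, +×1, −×3, +×2, −×2 → 5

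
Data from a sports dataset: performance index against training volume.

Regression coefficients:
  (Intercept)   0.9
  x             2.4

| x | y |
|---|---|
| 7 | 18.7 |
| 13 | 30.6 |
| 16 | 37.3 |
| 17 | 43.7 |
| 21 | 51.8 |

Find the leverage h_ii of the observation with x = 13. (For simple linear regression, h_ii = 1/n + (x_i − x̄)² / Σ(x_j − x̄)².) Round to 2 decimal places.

x̄ = (7 + 13 + 16 + 17 + 21)/5 = 14.8
Σ(x − x̄)² = 60.84 + 3.24 + 1.44 + 4.84 + 38.44 = 108.8
h = 1/5 + (-1.8)²/108.8 = 0.2 + 0.0297794 = 0.23

h = 0.23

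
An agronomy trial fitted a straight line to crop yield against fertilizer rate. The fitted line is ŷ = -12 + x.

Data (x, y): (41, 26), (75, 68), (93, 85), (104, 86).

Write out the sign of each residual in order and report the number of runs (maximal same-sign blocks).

x=41: ŷ = -12 + 41 = 29; e = 26 − 29 = -3
x=75: ŷ = -12 + 75 = 63; e = 68 − 63 = 5
x=93: ŷ = -12 + 93 = 81; e = 85 − 81 = 4
x=104: ŷ = -12 + 104 = 92; e = 86 − 92 = -6
Signs: − + + −
Runs: −×1, +×2, −×1 → 3

3 runs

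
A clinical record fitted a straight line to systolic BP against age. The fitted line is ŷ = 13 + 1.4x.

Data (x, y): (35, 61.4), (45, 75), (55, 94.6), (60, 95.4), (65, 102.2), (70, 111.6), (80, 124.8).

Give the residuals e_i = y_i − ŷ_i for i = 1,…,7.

-0.6, -1, 4.6, -1.6, -1.8, 0.6, -0.2

x=35: ŷ = 13 + 1.4·35 = 62; e = 61.4 − 62 = -0.6
x=45: ŷ = 13 + 1.4·45 = 76; e = 75 − 76 = -1
x=55: ŷ = 13 + 1.4·55 = 90; e = 94.6 − 90 = 4.6
x=60: ŷ = 13 + 1.4·60 = 97; e = 95.4 − 97 = -1.6
x=65: ŷ = 13 + 1.4·65 = 104; e = 102.2 − 104 = -1.8
x=70: ŷ = 13 + 1.4·70 = 111; e = 111.6 − 111 = 0.6
x=80: ŷ = 13 + 1.4·80 = 125; e = 124.8 − 125 = -0.2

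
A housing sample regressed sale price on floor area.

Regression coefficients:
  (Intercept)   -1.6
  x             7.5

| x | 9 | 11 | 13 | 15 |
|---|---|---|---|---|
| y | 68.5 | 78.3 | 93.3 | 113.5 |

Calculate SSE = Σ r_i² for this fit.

SSE = 27.04

x=9: ŷ = -1.6 + 7.5·9 = 65.9; r = 68.5 − 65.9 = 2.6
x=11: ŷ = -1.6 + 7.5·11 = 80.9; r = 78.3 − 80.9 = -2.6
x=13: ŷ = -1.6 + 7.5·13 = 95.9; r = 93.3 − 95.9 = -2.6
x=15: ŷ = -1.6 + 7.5·15 = 110.9; r = 113.5 − 110.9 = 2.6
SSE = 6.76 + 6.76 + 6.76 + 6.76 = 27.04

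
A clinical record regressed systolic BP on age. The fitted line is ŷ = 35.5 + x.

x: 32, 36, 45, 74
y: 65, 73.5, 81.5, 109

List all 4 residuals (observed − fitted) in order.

-2.5, 2, 1, -0.5

x=32: ŷ = 35.5 + 32 = 67.5; e = 65 − 67.5 = -2.5
x=36: ŷ = 35.5 + 36 = 71.5; e = 73.5 − 71.5 = 2
x=45: ŷ = 35.5 + 45 = 80.5; e = 81.5 − 80.5 = 1
x=74: ŷ = 35.5 + 74 = 109.5; e = 109 − 109.5 = -0.5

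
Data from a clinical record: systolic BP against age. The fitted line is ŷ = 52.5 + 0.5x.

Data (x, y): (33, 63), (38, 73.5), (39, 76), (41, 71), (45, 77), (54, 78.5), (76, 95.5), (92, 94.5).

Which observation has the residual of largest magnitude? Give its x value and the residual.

x = 33, r = -6

x=33: ŷ = 52.5 + 0.5·33 = 69; r = 63 − 69 = -6
x=38: ŷ = 52.5 + 0.5·38 = 71.5; r = 73.5 − 71.5 = 2
x=39: ŷ = 52.5 + 0.5·39 = 72; r = 76 − 72 = 4
x=41: ŷ = 52.5 + 0.5·41 = 73; r = 71 − 73 = -2
x=45: ŷ = 52.5 + 0.5·45 = 75; r = 77 − 75 = 2
x=54: ŷ = 52.5 + 0.5·54 = 79.5; r = 78.5 − 79.5 = -1
x=76: ŷ = 52.5 + 0.5·76 = 90.5; r = 95.5 − 90.5 = 5
x=92: ŷ = 52.5 + 0.5·92 = 98.5; r = 94.5 − 98.5 = -4
Largest |r| is 6 at x = 33, residual -6.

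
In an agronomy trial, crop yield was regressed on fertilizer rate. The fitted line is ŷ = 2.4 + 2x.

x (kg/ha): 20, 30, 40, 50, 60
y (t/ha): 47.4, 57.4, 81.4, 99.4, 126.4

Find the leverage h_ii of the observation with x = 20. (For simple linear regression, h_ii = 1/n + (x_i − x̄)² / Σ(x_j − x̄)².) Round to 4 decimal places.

h = 0.6000

x̄ = (20 + 30 + 40 + 50 + 60)/5 = 40
Σ(x − x̄)² = 400 + 100 + 0 + 100 + 400 = 1000
h = 1/5 + (-20)²/1000 = 0.2 + 0.4 = 0.6000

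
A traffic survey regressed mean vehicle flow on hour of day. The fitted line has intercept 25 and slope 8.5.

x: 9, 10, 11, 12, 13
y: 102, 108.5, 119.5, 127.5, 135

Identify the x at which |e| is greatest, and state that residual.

x=9: ŷ = 25 + 8.5·9 = 101.5; e = 102 − 101.5 = 0.5
x=10: ŷ = 25 + 8.5·10 = 110; e = 108.5 − 110 = -1.5
x=11: ŷ = 25 + 8.5·11 = 118.5; e = 119.5 − 118.5 = 1
x=12: ŷ = 25 + 8.5·12 = 127; e = 127.5 − 127 = 0.5
x=13: ŷ = 25 + 8.5·13 = 135.5; e = 135 − 135.5 = -0.5
Largest |e| is 1.5 at x = 10, residual -1.5.

x = 10, e = -1.5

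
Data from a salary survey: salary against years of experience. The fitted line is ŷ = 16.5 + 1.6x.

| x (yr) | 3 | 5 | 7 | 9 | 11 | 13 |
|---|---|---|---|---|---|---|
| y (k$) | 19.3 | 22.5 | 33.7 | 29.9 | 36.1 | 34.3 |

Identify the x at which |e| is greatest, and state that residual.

x=3: ŷ = 16.5 + 1.6·3 = 21.3; e = 19.3 − 21.3 = -2
x=5: ŷ = 16.5 + 1.6·5 = 24.5; e = 22.5 − 24.5 = -2
x=7: ŷ = 16.5 + 1.6·7 = 27.7; e = 33.7 − 27.7 = 6
x=9: ŷ = 16.5 + 1.6·9 = 30.9; e = 29.9 − 30.9 = -1
x=11: ŷ = 16.5 + 1.6·11 = 34.1; e = 36.1 − 34.1 = 2
x=13: ŷ = 16.5 + 1.6·13 = 37.3; e = 34.3 − 37.3 = -3
Largest |e| is 6 at x = 7, residual 6.

x = 7, e = 6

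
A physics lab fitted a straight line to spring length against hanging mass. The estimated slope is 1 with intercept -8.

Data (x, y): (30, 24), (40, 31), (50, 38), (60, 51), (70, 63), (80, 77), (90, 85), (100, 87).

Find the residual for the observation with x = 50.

ŷ = -8 + 50 = 42
r = 38 − 42 = -4

r = -4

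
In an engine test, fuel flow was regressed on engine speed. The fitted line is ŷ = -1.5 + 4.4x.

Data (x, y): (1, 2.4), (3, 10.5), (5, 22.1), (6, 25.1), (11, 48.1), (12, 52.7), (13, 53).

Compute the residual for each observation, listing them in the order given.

x=1: ŷ = -1.5 + 4.4·1 = 2.9; r = 2.4 − 2.9 = -0.5
x=3: ŷ = -1.5 + 4.4·3 = 11.7; r = 10.5 − 11.7 = -1.2
x=5: ŷ = -1.5 + 4.4·5 = 20.5; r = 22.1 − 20.5 = 1.6
x=6: ŷ = -1.5 + 4.4·6 = 24.9; r = 25.1 − 24.9 = 0.2
x=11: ŷ = -1.5 + 4.4·11 = 46.9; r = 48.1 − 46.9 = 1.2
x=12: ŷ = -1.5 + 4.4·12 = 51.3; r = 52.7 − 51.3 = 1.4
x=13: ŷ = -1.5 + 4.4·13 = 55.7; r = 53 − 55.7 = -2.7

-0.5, -1.2, 1.6, 0.2, 1.2, 1.4, -2.7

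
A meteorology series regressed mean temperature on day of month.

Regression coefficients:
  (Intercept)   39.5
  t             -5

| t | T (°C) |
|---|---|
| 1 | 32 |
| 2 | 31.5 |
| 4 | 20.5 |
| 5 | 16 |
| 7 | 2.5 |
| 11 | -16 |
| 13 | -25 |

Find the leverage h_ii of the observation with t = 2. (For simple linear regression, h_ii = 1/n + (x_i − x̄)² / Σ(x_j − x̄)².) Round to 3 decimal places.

h = 0.285

t̄ = (1 + 2 + 4 + 5 + 7 + 11 + 13)/7 = 6.14286
Σ(t − t̄)² = 26.449 + 17.1633 + 4.59184 + 1.30612 + 0.734694 + 23.5918 + 47.0204 = 120.857
h = 1/7 + (-4.14286)²/120.857 = 0.142857 + 0.142013 = 0.285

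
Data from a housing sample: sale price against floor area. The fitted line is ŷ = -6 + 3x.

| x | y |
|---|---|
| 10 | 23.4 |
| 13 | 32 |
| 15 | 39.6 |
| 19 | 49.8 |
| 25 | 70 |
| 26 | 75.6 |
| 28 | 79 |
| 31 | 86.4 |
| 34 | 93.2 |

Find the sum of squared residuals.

x=10: ŷ = -6 + 3·10 = 24; r = 23.4 − 24 = -0.6
x=13: ŷ = -6 + 3·13 = 33; r = 32 − 33 = -1
x=15: ŷ = -6 + 3·15 = 39; r = 39.6 − 39 = 0.6
x=19: ŷ = -6 + 3·19 = 51; r = 49.8 − 51 = -1.2
x=25: ŷ = -6 + 3·25 = 69; r = 70 − 69 = 1
x=26: ŷ = -6 + 3·26 = 72; r = 75.6 − 72 = 3.6
x=28: ŷ = -6 + 3·28 = 78; r = 79 − 78 = 1
x=31: ŷ = -6 + 3·31 = 87; r = 86.4 − 87 = -0.6
x=34: ŷ = -6 + 3·34 = 96; r = 93.2 − 96 = -2.8
SSE = 0.36 + 1 + 0.36 + 1.44 + 1 + 12.96 + 1 + 0.36 + 7.84 = 26.32

SSE = 26.32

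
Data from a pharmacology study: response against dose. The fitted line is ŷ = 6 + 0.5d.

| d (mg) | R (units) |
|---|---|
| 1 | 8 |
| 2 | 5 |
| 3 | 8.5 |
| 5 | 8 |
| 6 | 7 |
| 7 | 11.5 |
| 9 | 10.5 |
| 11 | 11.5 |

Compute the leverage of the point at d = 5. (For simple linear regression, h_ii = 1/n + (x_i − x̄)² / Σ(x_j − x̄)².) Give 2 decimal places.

d̄ = (1 + 2 + 3 + 5 + 6 + 7 + 9 + 11)/8 = 5.5
Σ(d − d̄)² = 20.25 + 12.25 + 6.25 + 0.25 + 0.25 + 2.25 + 12.25 + 30.25 = 84
h = 1/8 + (-0.5)²/84 = 0.125 + 0.00297619 = 0.13

h = 0.13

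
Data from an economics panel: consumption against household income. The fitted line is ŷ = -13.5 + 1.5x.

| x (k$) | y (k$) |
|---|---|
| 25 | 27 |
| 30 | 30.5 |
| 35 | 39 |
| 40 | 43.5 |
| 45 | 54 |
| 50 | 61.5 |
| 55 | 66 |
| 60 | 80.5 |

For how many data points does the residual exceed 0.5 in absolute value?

x=25: ŷ = -13.5 + 1.5·25 = 24; r = 27 − 24 = 3
x=30: ŷ = -13.5 + 1.5·30 = 31.5; r = 30.5 − 31.5 = -1
x=35: ŷ = -13.5 + 1.5·35 = 39; r = 39 − 39 = 0
x=40: ŷ = -13.5 + 1.5·40 = 46.5; r = 43.5 − 46.5 = -3
x=45: ŷ = -13.5 + 1.5·45 = 54; r = 54 − 54 = 0
x=50: ŷ = -13.5 + 1.5·50 = 61.5; r = 61.5 − 61.5 = 0
x=55: ŷ = -13.5 + 1.5·55 = 69; r = 66 − 69 = -3
x=60: ŷ = -13.5 + 1.5·60 = 76.5; r = 80.5 − 76.5 = 4
|r| > 0.5: x=25 (|r|=3), x=30 (|r|=1), x=40 (|r|=3), x=55 (|r|=3), x=60 (|r|=4) → 5

5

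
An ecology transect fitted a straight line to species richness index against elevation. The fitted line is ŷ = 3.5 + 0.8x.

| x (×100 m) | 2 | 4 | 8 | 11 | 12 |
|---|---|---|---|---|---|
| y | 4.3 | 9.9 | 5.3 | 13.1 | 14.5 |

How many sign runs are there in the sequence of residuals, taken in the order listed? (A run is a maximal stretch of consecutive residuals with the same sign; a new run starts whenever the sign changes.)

4 runs

x=2: ŷ = 3.5 + 0.8·2 = 5.1; e = 4.3 − 5.1 = -0.8
x=4: ŷ = 3.5 + 0.8·4 = 6.7; e = 9.9 − 6.7 = 3.2
x=8: ŷ = 3.5 + 0.8·8 = 9.9; e = 5.3 − 9.9 = -4.6
x=11: ŷ = 3.5 + 0.8·11 = 12.3; e = 13.1 − 12.3 = 0.8
x=12: ŷ = 3.5 + 0.8·12 = 13.1; e = 14.5 − 13.1 = 1.4
Signs: − + − + +
Runs: −×1, +×1, −×1, +×2 → 4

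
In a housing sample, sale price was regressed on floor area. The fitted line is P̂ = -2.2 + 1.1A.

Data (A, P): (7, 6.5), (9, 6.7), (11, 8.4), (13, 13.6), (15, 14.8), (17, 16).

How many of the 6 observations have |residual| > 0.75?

A=7: P̂ = -2.2 + 1.1·7 = 5.5; r = 6.5 − 5.5 = 1
A=9: P̂ = -2.2 + 1.1·9 = 7.7; r = 6.7 − 7.7 = -1
A=11: P̂ = -2.2 + 1.1·11 = 9.9; r = 8.4 − 9.9 = -1.5
A=13: P̂ = -2.2 + 1.1·13 = 12.1; r = 13.6 − 12.1 = 1.5
A=15: P̂ = -2.2 + 1.1·15 = 14.3; r = 14.8 − 14.3 = 0.5
A=17: P̂ = -2.2 + 1.1·17 = 16.5; r = 16 − 16.5 = -0.5
|r| > 0.75: A=7 (|r|=1), A=9 (|r|=1), A=11 (|r|=1.5), A=13 (|r|=1.5) → 4

4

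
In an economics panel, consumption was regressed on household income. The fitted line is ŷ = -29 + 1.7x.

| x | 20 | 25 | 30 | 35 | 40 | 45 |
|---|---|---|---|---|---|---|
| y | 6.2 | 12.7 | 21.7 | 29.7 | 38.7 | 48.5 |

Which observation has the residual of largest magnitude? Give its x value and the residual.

x = 20, e = 1.2

x=20: ŷ = -29 + 1.7·20 = 5; e = 6.2 − 5 = 1.2
x=25: ŷ = -29 + 1.7·25 = 13.5; e = 12.7 − 13.5 = -0.8
x=30: ŷ = -29 + 1.7·30 = 22; e = 21.7 − 22 = -0.3
x=35: ŷ = -29 + 1.7·35 = 30.5; e = 29.7 − 30.5 = -0.8
x=40: ŷ = -29 + 1.7·40 = 39; e = 38.7 − 39 = -0.3
x=45: ŷ = -29 + 1.7·45 = 47.5; e = 48.5 − 47.5 = 1
Largest |e| is 1.2 at x = 20, residual 1.2.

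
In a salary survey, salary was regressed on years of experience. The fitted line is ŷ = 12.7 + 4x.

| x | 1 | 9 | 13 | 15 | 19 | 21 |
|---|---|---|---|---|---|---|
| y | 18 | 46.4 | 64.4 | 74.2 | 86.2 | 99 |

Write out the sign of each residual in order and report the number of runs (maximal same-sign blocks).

x=1: ŷ = 12.7 + 4·1 = 16.7; r = 18 − 16.7 = 1.3
x=9: ŷ = 12.7 + 4·9 = 48.7; r = 46.4 − 48.7 = -2.3
x=13: ŷ = 12.7 + 4·13 = 64.7; r = 64.4 − 64.7 = -0.3
x=15: ŷ = 12.7 + 4·15 = 72.7; r = 74.2 − 72.7 = 1.5
x=19: ŷ = 12.7 + 4·19 = 88.7; r = 86.2 − 88.7 = -2.5
x=21: ŷ = 12.7 + 4·21 = 96.7; r = 99 − 96.7 = 2.3
Signs: + − − + − +
Runs: +×1, −×2, +×1, −×1, +×1 → 5

5 runs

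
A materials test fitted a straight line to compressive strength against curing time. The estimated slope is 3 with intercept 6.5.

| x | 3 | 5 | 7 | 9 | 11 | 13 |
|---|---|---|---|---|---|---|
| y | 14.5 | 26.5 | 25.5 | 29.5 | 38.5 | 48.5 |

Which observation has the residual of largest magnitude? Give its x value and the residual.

x=3: ŷ = 6.5 + 3·3 = 15.5; r = 14.5 − 15.5 = -1
x=5: ŷ = 6.5 + 3·5 = 21.5; r = 26.5 − 21.5 = 5
x=7: ŷ = 6.5 + 3·7 = 27.5; r = 25.5 − 27.5 = -2
x=9: ŷ = 6.5 + 3·9 = 33.5; r = 29.5 − 33.5 = -4
x=11: ŷ = 6.5 + 3·11 = 39.5; r = 38.5 − 39.5 = -1
x=13: ŷ = 6.5 + 3·13 = 45.5; r = 48.5 − 45.5 = 3
Largest |r| is 5 at x = 5, residual 5.

x = 5, r = 5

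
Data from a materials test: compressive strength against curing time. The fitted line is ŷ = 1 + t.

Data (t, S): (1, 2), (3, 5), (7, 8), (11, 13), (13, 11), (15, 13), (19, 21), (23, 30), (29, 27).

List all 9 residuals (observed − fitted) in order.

0, 1, 0, 1, -3, -3, 1, 6, -3

t=1: ŷ = 1 + 1 = 2; r = 2 − 2 = 0
t=3: ŷ = 1 + 3 = 4; r = 5 − 4 = 1
t=7: ŷ = 1 + 7 = 8; r = 8 − 8 = 0
t=11: ŷ = 1 + 11 = 12; r = 13 − 12 = 1
t=13: ŷ = 1 + 13 = 14; r = 11 − 14 = -3
t=15: ŷ = 1 + 15 = 16; r = 13 − 16 = -3
t=19: ŷ = 1 + 19 = 20; r = 21 − 20 = 1
t=23: ŷ = 1 + 23 = 24; r = 30 − 24 = 6
t=29: ŷ = 1 + 29 = 30; r = 27 − 30 = -3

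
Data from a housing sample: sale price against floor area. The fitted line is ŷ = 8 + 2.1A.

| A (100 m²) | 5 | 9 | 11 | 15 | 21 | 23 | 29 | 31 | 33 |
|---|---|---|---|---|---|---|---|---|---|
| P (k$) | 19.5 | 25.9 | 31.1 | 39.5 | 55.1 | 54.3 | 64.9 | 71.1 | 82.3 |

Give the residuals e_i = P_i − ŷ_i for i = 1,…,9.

A=5: ŷ = 8 + 2.1·5 = 18.5; e = 19.5 − 18.5 = 1
A=9: ŷ = 8 + 2.1·9 = 26.9; e = 25.9 − 26.9 = -1
A=11: ŷ = 8 + 2.1·11 = 31.1; e = 31.1 − 31.1 = 0
A=15: ŷ = 8 + 2.1·15 = 39.5; e = 39.5 − 39.5 = 0
A=21: ŷ = 8 + 2.1·21 = 52.1; e = 55.1 − 52.1 = 3
A=23: ŷ = 8 + 2.1·23 = 56.3; e = 54.3 − 56.3 = -2
A=29: ŷ = 8 + 2.1·29 = 68.9; e = 64.9 − 68.9 = -4
A=31: ŷ = 8 + 2.1·31 = 73.1; e = 71.1 − 73.1 = -2
A=33: ŷ = 8 + 2.1·33 = 77.3; e = 82.3 − 77.3 = 5

1, -1, 0, 0, 3, -2, -4, -2, 5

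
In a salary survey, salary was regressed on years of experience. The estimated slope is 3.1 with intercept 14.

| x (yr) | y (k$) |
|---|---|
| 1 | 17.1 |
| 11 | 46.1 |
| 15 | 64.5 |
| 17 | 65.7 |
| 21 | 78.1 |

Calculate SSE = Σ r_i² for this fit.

x=1: ŷ = 14 + 3.1·1 = 17.1; r = 17.1 − 17.1 = 0
x=11: ŷ = 14 + 3.1·11 = 48.1; r = 46.1 − 48.1 = -2
x=15: ŷ = 14 + 3.1·15 = 60.5; r = 64.5 − 60.5 = 4
x=17: ŷ = 14 + 3.1·17 = 66.7; r = 65.7 − 66.7 = -1
x=21: ŷ = 14 + 3.1·21 = 79.1; r = 78.1 − 79.1 = -1
SSE = 0 + 4 + 16 + 1 + 1 = 22

SSE = 22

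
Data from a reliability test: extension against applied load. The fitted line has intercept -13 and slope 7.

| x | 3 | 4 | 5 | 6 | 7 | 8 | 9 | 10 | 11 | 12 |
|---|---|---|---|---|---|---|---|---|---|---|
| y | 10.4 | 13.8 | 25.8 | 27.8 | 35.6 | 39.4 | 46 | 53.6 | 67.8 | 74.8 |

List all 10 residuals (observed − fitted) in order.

2.4, -1.2, 3.8, -1.2, -0.4, -3.6, -4, -3.4, 3.8, 3.8

x=3: ŷ = -13 + 7·3 = 8; r = 10.4 − 8 = 2.4
x=4: ŷ = -13 + 7·4 = 15; r = 13.8 − 15 = -1.2
x=5: ŷ = -13 + 7·5 = 22; r = 25.8 − 22 = 3.8
x=6: ŷ = -13 + 7·6 = 29; r = 27.8 − 29 = -1.2
x=7: ŷ = -13 + 7·7 = 36; r = 35.6 − 36 = -0.4
x=8: ŷ = -13 + 7·8 = 43; r = 39.4 − 43 = -3.6
x=9: ŷ = -13 + 7·9 = 50; r = 46 − 50 = -4
x=10: ŷ = -13 + 7·10 = 57; r = 53.6 − 57 = -3.4
x=11: ŷ = -13 + 7·11 = 64; r = 67.8 − 64 = 3.8
x=12: ŷ = -13 + 7·12 = 71; r = 74.8 − 71 = 3.8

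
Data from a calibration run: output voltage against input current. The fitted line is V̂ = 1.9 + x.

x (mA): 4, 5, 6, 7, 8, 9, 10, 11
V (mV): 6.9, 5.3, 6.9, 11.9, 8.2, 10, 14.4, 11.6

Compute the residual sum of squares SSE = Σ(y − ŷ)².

SSE = 25.2

x=4: V̂ = 1.9 + 4 = 5.9; e = 6.9 − 5.9 = 1
x=5: V̂ = 1.9 + 5 = 6.9; e = 5.3 − 6.9 = -1.6
x=6: V̂ = 1.9 + 6 = 7.9; e = 6.9 − 7.9 = -1
x=7: V̂ = 1.9 + 7 = 8.9; e = 11.9 − 8.9 = 3
x=8: V̂ = 1.9 + 8 = 9.9; e = 8.2 − 9.9 = -1.7
x=9: V̂ = 1.9 + 9 = 10.9; e = 10 − 10.9 = -0.9
x=10: V̂ = 1.9 + 10 = 11.9; e = 14.4 − 11.9 = 2.5
x=11: V̂ = 1.9 + 11 = 12.9; e = 11.6 − 12.9 = -1.3
SSE = 1 + 2.56 + 1 + 9 + 2.89 + 0.81 + 6.25 + 1.69 = 25.2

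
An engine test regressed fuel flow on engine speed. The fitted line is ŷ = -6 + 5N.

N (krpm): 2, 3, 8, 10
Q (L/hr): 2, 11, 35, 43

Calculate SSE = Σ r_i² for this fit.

N=2: ŷ = -6 + 5·2 = 4; r = 2 − 4 = -2
N=3: ŷ = -6 + 5·3 = 9; r = 11 − 9 = 2
N=8: ŷ = -6 + 5·8 = 34; r = 35 − 34 = 1
N=10: ŷ = -6 + 5·10 = 44; r = 43 − 44 = -1
SSE = 4 + 4 + 1 + 1 = 10

SSE = 10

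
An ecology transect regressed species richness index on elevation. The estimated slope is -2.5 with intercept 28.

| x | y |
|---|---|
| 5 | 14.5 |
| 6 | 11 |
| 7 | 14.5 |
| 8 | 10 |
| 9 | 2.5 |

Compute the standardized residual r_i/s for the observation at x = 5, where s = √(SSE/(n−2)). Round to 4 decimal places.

x=5: ŷ = 28 − 2.5·5 = 15.5; r = 14.5 − 15.5 = -1
x=6: ŷ = 28 − 2.5·6 = 13; r = 11 − 13 = -2
x=7: ŷ = 28 − 2.5·7 = 10.5; r = 14.5 − 10.5 = 4
x=8: ŷ = 28 − 2.5·8 = 8; r = 10 − 8 = 2
x=9: ŷ = 28 − 2.5·9 = 5.5; r = 2.5 − 5.5 = -3
SSE = 1 + 4 + 16 + 4 + 9 = 34
s = √(34/3) = 3.3665
r/s = -1 / 3.3665 = -0.2970

-0.2970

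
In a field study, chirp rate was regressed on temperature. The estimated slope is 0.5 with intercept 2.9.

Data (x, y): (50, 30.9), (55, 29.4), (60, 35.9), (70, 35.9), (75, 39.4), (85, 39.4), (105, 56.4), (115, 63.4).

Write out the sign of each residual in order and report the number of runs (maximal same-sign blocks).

x=50: ŷ = 2.9 + 0.5·50 = 27.9; e = 30.9 − 27.9 = 3
x=55: ŷ = 2.9 + 0.5·55 = 30.4; e = 29.4 − 30.4 = -1
x=60: ŷ = 2.9 + 0.5·60 = 32.9; e = 35.9 − 32.9 = 3
x=70: ŷ = 2.9 + 0.5·70 = 37.9; e = 35.9 − 37.9 = -2
x=75: ŷ = 2.9 + 0.5·75 = 40.4; e = 39.4 − 40.4 = -1
x=85: ŷ = 2.9 + 0.5·85 = 45.4; e = 39.4 − 45.4 = -6
x=105: ŷ = 2.9 + 0.5·105 = 55.4; e = 56.4 − 55.4 = 1
x=115: ŷ = 2.9 + 0.5·115 = 60.4; e = 63.4 − 60.4 = 3
Signs: + − + − − − + +
Runs: +×1, −×1, +×1, −×3, +×2 → 5

5 runs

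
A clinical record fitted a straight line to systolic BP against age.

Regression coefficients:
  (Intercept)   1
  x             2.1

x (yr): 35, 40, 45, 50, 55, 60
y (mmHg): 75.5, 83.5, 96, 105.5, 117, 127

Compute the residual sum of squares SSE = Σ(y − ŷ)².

x=35: ŷ = 1 + 2.1·35 = 74.5; e = 75.5 − 74.5 = 1
x=40: ŷ = 1 + 2.1·40 = 85; e = 83.5 − 85 = -1.5
x=45: ŷ = 1 + 2.1·45 = 95.5; e = 96 − 95.5 = 0.5
x=50: ŷ = 1 + 2.1·50 = 106; e = 105.5 − 106 = -0.5
x=55: ŷ = 1 + 2.1·55 = 116.5; e = 117 − 116.5 = 0.5
x=60: ŷ = 1 + 2.1·60 = 127; e = 127 − 127 = 0
SSE = 1 + 2.25 + 0.25 + 0.25 + 0.25 + 0 = 4

SSE = 4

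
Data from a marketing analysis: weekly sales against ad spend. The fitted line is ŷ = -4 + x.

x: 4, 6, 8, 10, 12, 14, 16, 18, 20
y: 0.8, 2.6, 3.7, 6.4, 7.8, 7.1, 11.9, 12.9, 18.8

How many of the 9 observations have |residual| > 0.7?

x=4: ŷ = -4 + 4 = 0; e = 0.8 − 0 = 0.8
x=6: ŷ = -4 + 6 = 2; e = 2.6 − 2 = 0.6
x=8: ŷ = -4 + 8 = 4; e = 3.7 − 4 = -0.3
x=10: ŷ = -4 + 10 = 6; e = 6.4 − 6 = 0.4
x=12: ŷ = -4 + 12 = 8; e = 7.8 − 8 = -0.2
x=14: ŷ = -4 + 14 = 10; e = 7.1 − 10 = -2.9
x=16: ŷ = -4 + 16 = 12; e = 11.9 − 12 = -0.1
x=18: ŷ = -4 + 18 = 14; e = 12.9 − 14 = -1.1
x=20: ŷ = -4 + 20 = 16; e = 18.8 − 16 = 2.8
|e| > 0.7: x=4 (|e|=0.8), x=14 (|e|=2.9), x=18 (|e|=1.1), x=20 (|e|=2.8) → 4

4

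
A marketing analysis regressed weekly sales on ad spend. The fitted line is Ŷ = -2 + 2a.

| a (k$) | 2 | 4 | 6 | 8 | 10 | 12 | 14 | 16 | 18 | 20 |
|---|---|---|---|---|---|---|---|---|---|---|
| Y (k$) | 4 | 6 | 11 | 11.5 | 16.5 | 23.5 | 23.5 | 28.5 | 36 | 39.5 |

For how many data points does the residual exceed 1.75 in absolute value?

a=2: Ŷ = -2 + 2·2 = 2; e = 4 − 2 = 2
a=4: Ŷ = -2 + 2·4 = 6; e = 6 − 6 = 0
a=6: Ŷ = -2 + 2·6 = 10; e = 11 − 10 = 1
a=8: Ŷ = -2 + 2·8 = 14; e = 11.5 − 14 = -2.5
a=10: Ŷ = -2 + 2·10 = 18; e = 16.5 − 18 = -1.5
a=12: Ŷ = -2 + 2·12 = 22; e = 23.5 − 22 = 1.5
a=14: Ŷ = -2 + 2·14 = 26; e = 23.5 − 26 = -2.5
a=16: Ŷ = -2 + 2·16 = 30; e = 28.5 − 30 = -1.5
a=18: Ŷ = -2 + 2·18 = 34; e = 36 − 34 = 2
a=20: Ŷ = -2 + 2·20 = 38; e = 39.5 − 38 = 1.5
|e| > 1.75: a=2 (|e|=2), a=8 (|e|=2.5), a=14 (|e|=2.5), a=18 (|e|=2) → 4

4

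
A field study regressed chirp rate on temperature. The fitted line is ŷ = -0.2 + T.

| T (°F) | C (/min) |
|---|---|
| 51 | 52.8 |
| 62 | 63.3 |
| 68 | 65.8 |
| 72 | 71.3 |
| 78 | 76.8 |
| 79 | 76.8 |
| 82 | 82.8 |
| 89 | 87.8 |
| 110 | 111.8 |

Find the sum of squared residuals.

SSE = 21.5

T=51: ŷ = -0.2 + 51 = 50.8; r = 52.8 − 50.8 = 2
T=62: ŷ = -0.2 + 62 = 61.8; r = 63.3 − 61.8 = 1.5
T=68: ŷ = -0.2 + 68 = 67.8; r = 65.8 − 67.8 = -2
T=72: ŷ = -0.2 + 72 = 71.8; r = 71.3 − 71.8 = -0.5
T=78: ŷ = -0.2 + 78 = 77.8; r = 76.8 − 77.8 = -1
T=79: ŷ = -0.2 + 79 = 78.8; r = 76.8 − 78.8 = -2
T=82: ŷ = -0.2 + 82 = 81.8; r = 82.8 − 81.8 = 1
T=89: ŷ = -0.2 + 89 = 88.8; r = 87.8 − 88.8 = -1
T=110: ŷ = -0.2 + 110 = 109.8; r = 111.8 − 109.8 = 2
SSE = 4 + 2.25 + 4 + 0.25 + 1 + 4 + 1 + 1 + 4 = 21.5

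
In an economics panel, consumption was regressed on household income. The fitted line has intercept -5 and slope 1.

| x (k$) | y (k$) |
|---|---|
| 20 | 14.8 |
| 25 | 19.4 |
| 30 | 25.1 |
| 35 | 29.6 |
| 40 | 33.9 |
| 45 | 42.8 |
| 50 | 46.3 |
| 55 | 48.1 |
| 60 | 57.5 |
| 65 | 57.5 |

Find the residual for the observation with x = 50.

ŷ = -5 + 50 = 45
r = 46.3 − 45 = 1.3

r = 1.3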